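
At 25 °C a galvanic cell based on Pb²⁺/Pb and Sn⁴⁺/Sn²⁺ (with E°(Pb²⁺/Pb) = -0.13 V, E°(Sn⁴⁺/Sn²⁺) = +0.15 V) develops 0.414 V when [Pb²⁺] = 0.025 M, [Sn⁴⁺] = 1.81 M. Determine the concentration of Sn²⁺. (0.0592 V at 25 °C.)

0.0022 M

From the Nernst equation, log Q = n(E° − E)/0.0592 = 2(0.28 − 0.414)/0.0592 = -4.527, so Q = 2.97 × 10^-5.
With Q = [Pb²⁺]·[Sn²⁺]/[Sn⁴⁺] and the known concentrations, [Sn²⁺] in the numerator gives [Sn²⁺] = 0.0022 M.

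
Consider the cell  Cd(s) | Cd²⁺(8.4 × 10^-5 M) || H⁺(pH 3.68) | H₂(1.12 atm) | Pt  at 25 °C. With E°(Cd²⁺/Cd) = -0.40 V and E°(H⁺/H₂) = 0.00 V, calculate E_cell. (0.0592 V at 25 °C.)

0.30 V

The hydrogen couple is the cathode, so E°_cell = 0.40 V; n = 2.
[H⁺] = 10^(−3.68) = 2.1 × 10^-4 M, and Q = [Cd²⁺]·P(H₂) / [H⁺]^2 = 2160.
E = E° − (0.0592/2) log Q = 0.40 − (0.0592/2)(3.333) = 0.301 V.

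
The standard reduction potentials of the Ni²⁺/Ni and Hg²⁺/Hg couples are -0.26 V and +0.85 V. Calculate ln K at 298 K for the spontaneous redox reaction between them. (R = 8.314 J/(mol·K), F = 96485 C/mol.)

ln K = 86.5

E°_cell = +0.85 − (-0.26) = 1.11 V, with n = 2 electrons transferred.
At equilibrium E = 0, so the Nernst equation gives ln K = nFE°/RT = (2)(96485)(1.11)/((8.314)(298)) = 86.45.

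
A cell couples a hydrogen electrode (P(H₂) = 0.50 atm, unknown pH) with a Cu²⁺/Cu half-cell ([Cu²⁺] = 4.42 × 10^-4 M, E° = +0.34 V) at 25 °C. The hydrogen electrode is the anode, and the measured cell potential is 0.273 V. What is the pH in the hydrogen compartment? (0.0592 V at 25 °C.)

E°_cell = 0.34 V and n = 2.
log Q = n(E° − E)/0.0592 = 2×(0.34 − 0.273)/0.0592 = 2.264.
With Q = [H⁺]^2 / ([Cu²⁺]·P(H₂)), solving for [H⁺] gives log[H⁺] = -0.696, so pH = 0.70.

pH = 0.70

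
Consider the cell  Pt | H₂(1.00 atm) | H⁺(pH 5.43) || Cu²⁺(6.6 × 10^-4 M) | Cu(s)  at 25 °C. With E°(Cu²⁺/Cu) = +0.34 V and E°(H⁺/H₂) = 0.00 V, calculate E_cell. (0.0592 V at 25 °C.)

The Cu²⁺/Cu couple is the cathode, so E°_cell = 0.34 V; n = 2.
[H⁺] = 10^(−5.43) = 3.7 × 10^-6 M, and Q = [H⁺]^2 / ([Cu²⁺]·P(H₂)) = 2.09 × 10^-8.
E = E° − (0.0592/2) log Q = 0.34 − (0.0592/2)(-7.680) = 0.567 V.

0.57 V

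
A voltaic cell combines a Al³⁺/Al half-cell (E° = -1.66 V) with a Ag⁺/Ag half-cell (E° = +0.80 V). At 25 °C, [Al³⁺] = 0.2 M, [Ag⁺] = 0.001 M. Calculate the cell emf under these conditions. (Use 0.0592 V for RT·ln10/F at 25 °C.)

2.30 V

The Ag⁺/Ag couple has the higher reduction potential and acts as the cathode, so E°_cell = +0.80 − (-1.66) = 2.46 V.
Balancing electrons gives n = 3; the reaction quotient is Q = [Al³⁺]/[Ag⁺]^3 = 2 × 10^8.
At 25 °C, E = E° − (0.0592/n) log Q = 2.46 − (0.0592/3)(8.301) = 2.460 − 0.164 = 2.296 V.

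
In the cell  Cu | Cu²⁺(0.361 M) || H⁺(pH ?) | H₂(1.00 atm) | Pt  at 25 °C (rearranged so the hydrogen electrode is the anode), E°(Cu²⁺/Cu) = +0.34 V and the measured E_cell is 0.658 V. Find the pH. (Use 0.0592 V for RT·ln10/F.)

E°_cell = 0.34 V and n = 2.
log Q = n(E° − E)/0.0592 = 2×(0.34 − 0.658)/0.0592 = -10.743.
With Q = [H⁺]^2 / ([Cu²⁺]·P(H₂)), solving for [H⁺] gives log[H⁺] = -5.593, so pH = 5.59.

pH = 5.59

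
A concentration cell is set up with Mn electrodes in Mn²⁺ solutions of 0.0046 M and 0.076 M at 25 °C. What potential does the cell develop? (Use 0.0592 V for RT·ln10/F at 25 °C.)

Both half-cells are Mn²⁺/Mn, so E°_cell = 0. The concentrated side is the cathode; the cell reaction moves Mn²⁺ from high to low concentration with n = 2.
Q = [Mn²⁺]_dilute/[Mn²⁺]_conc = 0.0046/0.076 = 0.0605.
E = 0 − (0.0592/2) log Q = −(0.0592/2)(-1.218) = 0.0361 V.

0.036 V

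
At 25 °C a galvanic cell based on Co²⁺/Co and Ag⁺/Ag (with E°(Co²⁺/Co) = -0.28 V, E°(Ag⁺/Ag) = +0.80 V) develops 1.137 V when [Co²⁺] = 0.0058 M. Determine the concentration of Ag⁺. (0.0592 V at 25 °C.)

From the Nernst equation, log Q = n(E° − E)/0.0592 = 2(1.08 − 1.137)/0.0592 = -1.926, so Q = 0.0119.
With Q = [Co²⁺]/[Ag⁺]^2 and the known concentrations, [Ag⁺]^2 in the denominator gives [Ag⁺] = 0.7 M.

0.7 M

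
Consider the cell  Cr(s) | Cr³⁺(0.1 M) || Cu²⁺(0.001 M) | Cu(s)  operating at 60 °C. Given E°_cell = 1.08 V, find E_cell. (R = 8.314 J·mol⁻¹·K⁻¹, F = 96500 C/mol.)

1.00 V

Balancing electrons gives n = 6; the reaction quotient is Q = [Cr³⁺]^2/[Cu²⁺]^3 = 1 × 10^7.
E = E° − (RT/nF) ln Q = 1.08 − (8.314×333)/(6×96500) × (16.118) = 1.080 − 0.077 = 1.003 V.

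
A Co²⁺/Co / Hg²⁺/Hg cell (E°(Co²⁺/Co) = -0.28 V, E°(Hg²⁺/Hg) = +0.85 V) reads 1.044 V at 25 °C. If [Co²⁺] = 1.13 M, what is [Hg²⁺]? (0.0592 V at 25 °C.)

0.0014 M

From the Nernst equation, log Q = n(E° − E)/0.0592 = 2(1.13 − 1.044)/0.0592 = 2.905, so Q = 804.
With Q = [Co²⁺]/[Hg²⁺] and the known concentrations, [Hg²⁺] in the denominator gives [Hg²⁺] = 0.0014 M.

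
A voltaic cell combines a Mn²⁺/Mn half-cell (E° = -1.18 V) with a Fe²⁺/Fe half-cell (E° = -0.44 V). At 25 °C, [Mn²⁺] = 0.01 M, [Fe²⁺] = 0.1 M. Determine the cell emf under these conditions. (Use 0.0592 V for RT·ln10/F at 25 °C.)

The Fe²⁺/Fe couple has the higher reduction potential and acts as the cathode, so E°_cell = -0.44 − (-1.18) = 0.74 V.
Balancing electrons gives n = 2; the reaction quotient is Q = [Mn²⁺]/[Fe²⁺] = 0.100.
At 25 °C, E = E° − (0.0592/n) log Q = 0.74 − (0.0592/2)(-1.000) = 0.740 + 0.030 = 0.770 V.

0.770 V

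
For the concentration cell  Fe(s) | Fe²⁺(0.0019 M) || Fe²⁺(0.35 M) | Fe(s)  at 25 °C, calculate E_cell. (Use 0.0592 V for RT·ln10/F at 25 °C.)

0.067 V

Both half-cells are Fe²⁺/Fe, so E°_cell = 0. The concentrated side is the cathode; the cell reaction moves Fe²⁺ from high to low concentration with n = 2.
Q = [Fe²⁺]_dilute/[Fe²⁺]_conc = 0.0019/0.35 = 0.00543.
E = 0 − (0.0592/2) log Q = −(0.0592/2)(-2.265) = 0.0670 V.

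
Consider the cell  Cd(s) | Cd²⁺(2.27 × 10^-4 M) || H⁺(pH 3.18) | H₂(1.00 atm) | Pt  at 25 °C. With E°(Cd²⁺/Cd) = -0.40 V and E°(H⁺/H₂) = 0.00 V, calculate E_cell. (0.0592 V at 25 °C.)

The hydrogen couple is the cathode, so E°_cell = 0.40 V; n = 2.
[H⁺] = 10^(−3.18) = 6.6 × 10^-4 M, and Q = [Cd²⁺]·P(H₂) / [H⁺]^2 = 520.
E = E° − (0.0592/2) log Q = 0.40 − (0.0592/2)(2.716) = 0.320 V.

0.32 V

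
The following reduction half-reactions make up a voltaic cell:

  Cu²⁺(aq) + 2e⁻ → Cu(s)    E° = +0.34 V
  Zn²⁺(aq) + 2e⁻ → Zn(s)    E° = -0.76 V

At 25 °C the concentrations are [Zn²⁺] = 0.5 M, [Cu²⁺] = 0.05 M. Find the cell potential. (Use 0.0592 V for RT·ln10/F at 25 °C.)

1.07 V

The Cu²⁺/Cu couple has the higher reduction potential and acts as the cathode, so E°_cell = +0.34 − (-0.76) = 1.10 V.
Balancing electrons gives n = 2; the reaction quotient is Q = [Zn²⁺]/[Cu²⁺] = 10.0.
At 25 °C, E = E° − (0.0592/n) log Q = 1.10 − (0.0592/2)(1.000) = 1.100 − 0.030 = 1.070 V.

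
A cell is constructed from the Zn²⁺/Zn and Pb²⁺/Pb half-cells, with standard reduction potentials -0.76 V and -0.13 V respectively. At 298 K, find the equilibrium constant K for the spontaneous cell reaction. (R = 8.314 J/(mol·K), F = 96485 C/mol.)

E°_cell = -0.13 − (-0.76) = 0.63 V, with n = 2 electrons transferred.
At equilibrium E = 0, so the Nernst equation gives ln K = nFE°/RT = (2)(96485)(0.63)/((8.314)(298)) = 49.07.
K = e^49.07 = 2 × 10^21.

2 × 10^21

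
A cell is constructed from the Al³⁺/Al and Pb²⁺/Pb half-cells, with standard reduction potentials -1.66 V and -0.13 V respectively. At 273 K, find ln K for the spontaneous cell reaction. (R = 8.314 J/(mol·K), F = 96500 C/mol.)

ln K = 390.3

E°_cell = -0.13 − (-1.66) = 1.53 V, with n = 6 electrons transferred.
At equilibrium E = 0, so the Nernst equation gives ln K = nFE°/RT = (6)(96500)(1.53)/((8.314)(273)) = 390.30.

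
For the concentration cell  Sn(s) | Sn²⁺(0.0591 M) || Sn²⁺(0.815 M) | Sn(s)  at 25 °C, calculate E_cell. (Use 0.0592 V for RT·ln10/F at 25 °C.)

Both half-cells are Sn²⁺/Sn, so E°_cell = 0. The concentrated side is the cathode; the cell reaction moves Sn²⁺ from high to low concentration with n = 2.
Q = [Sn²⁺]_dilute/[Sn²⁺]_conc = 0.0591/0.815 = 0.0725.
E = 0 − (0.0592/2) log Q = −(0.0592/2)(-1.140) = 0.0337 V.

0.034 V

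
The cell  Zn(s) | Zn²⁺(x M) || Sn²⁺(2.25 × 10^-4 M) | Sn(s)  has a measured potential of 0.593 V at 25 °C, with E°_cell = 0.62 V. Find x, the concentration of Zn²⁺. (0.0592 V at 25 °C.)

0.0018 M

From the Nernst equation, log Q = n(E° − E)/0.0592 = 2(0.62 − 0.593)/0.0592 = 0.912, so Q = 8.17.
With Q = [Zn²⁺]/[Sn²⁺] and the known concentrations, [Zn²⁺] in the numerator gives [Zn²⁺] = 0.0018 M.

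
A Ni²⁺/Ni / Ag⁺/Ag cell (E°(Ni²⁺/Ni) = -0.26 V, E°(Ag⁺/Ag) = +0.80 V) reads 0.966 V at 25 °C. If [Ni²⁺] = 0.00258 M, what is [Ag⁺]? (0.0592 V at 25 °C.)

0.0013 M

From the Nernst equation, log Q = n(E° − E)/0.0592 = 2(1.06 − 0.966)/0.0592 = 3.176, so Q = 1500.
With Q = [Ni²⁺]/[Ag⁺]^2 and the known concentrations, [Ag⁺]^2 in the denominator gives [Ag⁺] = 0.0013 M.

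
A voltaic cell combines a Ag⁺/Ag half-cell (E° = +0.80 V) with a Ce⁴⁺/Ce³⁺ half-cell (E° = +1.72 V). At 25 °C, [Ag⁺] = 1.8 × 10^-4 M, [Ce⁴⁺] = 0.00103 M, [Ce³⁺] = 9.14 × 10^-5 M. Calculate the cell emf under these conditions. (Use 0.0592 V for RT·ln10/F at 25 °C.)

1.20 V

The Ce⁴⁺/Ce³⁺ couple has the higher reduction potential and acts as the cathode, so E°_cell = +1.72 − (+0.80) = 0.92 V.
Balancing electrons gives n = 1; the reaction quotient is Q = [Ag⁺]·[Ce³⁺]/[Ce⁴⁺] = 1.6 × 10^-5.
At 25 °C, E = E° − (0.0592/n) log Q = 0.92 − (0.0592/1)(-4.797) = 0.920 + 0.284 = 1.204 V.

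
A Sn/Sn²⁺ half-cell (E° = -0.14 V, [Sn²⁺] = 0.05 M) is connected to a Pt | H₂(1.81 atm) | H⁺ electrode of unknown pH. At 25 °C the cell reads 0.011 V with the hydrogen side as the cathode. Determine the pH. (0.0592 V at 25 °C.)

pH = 2.70

E°_cell = 0.14 V and n = 2.
log Q = n(E° − E)/0.0592 = 2×(0.14 − 0.011)/0.0592 = 4.358.
With Q = [Sn²⁺]·P(H₂) / [H⁺]^2, solving for [H⁺] gives log[H⁺] = -2.701, so pH = 2.70.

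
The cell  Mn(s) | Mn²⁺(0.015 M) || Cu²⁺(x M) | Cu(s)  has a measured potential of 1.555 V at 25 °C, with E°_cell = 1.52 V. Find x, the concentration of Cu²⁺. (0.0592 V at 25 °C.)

0.23 M

From the Nernst equation, log Q = n(E° − E)/0.0592 = 2(1.52 − 1.555)/0.0592 = -1.182, so Q = 0.0657.
With Q = [Mn²⁺]/[Cu²⁺] and the known concentrations, [Cu²⁺] in the denominator gives [Cu²⁺] = 0.23 M.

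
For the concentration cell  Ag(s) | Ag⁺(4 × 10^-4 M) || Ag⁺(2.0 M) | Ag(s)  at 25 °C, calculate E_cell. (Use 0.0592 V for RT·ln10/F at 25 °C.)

0.22 V

Both half-cells are Ag⁺/Ag, so E°_cell = 0. The concentrated side is the cathode; the cell reaction moves Ag⁺ from high to low concentration with n = 1.
Q = [Ag⁺]_dilute/[Ag⁺]_conc = 4 × 10^-4/2.0 = 2 × 10^-4.
E = 0 − (0.0592/1) log Q = −(0.0592/1)(-3.699) = 0.2190 V.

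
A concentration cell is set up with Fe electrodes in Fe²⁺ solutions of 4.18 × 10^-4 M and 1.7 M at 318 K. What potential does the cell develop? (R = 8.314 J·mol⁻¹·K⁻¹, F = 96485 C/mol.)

0.11 V

Both half-cells are Fe²⁺/Fe, so E°_cell = 0. The concentrated side is the cathode; the cell reaction moves Fe²⁺ from high to low concentration with n = 2.
Q = [Fe²⁺]_dilute/[Fe²⁺]_conc = 4.18 × 10^-4/1.7 = 2.46 × 10^-4.
E = 0 − (RT/nF) ln Q = −((8.314×318)/(2×96485))(-8.311) = 0.1139 V.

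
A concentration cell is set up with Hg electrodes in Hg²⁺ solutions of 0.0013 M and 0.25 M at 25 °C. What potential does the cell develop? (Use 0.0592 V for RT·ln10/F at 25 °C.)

0.068 V

Both half-cells are Hg²⁺/Hg, so E°_cell = 0. The concentrated side is the cathode; the cell reaction moves Hg²⁺ from high to low concentration with n = 2.
Q = [Hg²⁺]_dilute/[Hg²⁺]_conc = 0.0013/0.25 = 0.00520.
E = 0 − (0.0592/2) log Q = −(0.0592/2)(-2.284) = 0.0676 V.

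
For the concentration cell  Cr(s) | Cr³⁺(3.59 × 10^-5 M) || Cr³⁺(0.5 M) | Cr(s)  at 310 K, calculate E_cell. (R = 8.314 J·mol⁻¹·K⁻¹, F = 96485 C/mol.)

0.085 V

Both half-cells are Cr³⁺/Cr, so E°_cell = 0. The concentrated side is the cathode; the cell reaction moves Cr³⁺ from high to low concentration with n = 3.
Q = [Cr³⁺]_dilute/[Cr³⁺]_conc = 3.59 × 10^-5/0.5 = 7.18 × 10^-5.
E = 0 − (RT/nF) ln Q = −((8.314×310)/(3×96485))(-9.542) = 0.0850 V.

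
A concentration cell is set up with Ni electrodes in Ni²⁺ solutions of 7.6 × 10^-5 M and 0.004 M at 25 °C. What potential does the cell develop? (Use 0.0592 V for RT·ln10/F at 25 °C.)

0.051 V

Both half-cells are Ni²⁺/Ni, so E°_cell = 0. The concentrated side is the cathode; the cell reaction moves Ni²⁺ from high to low concentration with n = 2.
Q = [Ni²⁺]_dilute/[Ni²⁺]_conc = 7.6 × 10^-5/0.004 = 0.0190.
E = 0 − (0.0592/2) log Q = −(0.0592/2)(-1.721) = 0.0509 V.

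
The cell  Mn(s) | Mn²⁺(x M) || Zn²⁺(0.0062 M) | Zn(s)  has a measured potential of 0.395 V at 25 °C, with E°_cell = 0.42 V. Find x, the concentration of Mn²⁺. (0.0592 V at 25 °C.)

0.043 M

From the Nernst equation, log Q = n(E° − E)/0.0592 = 2(0.42 − 0.395)/0.0592 = 0.845, so Q = 6.99.
With Q = [Mn²⁺]/[Zn²⁺] and the known concentrations, [Mn²⁺] in the numerator gives [Mn²⁺] = 0.043 M.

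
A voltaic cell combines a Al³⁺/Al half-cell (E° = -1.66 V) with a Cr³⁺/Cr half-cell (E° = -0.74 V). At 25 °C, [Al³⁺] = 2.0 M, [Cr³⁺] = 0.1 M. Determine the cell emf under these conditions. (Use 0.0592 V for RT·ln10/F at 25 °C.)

0.894 V

The Cr³⁺/Cr couple has the higher reduction potential and acts as the cathode, so E°_cell = -0.74 − (-1.66) = 0.92 V.
Balancing electrons gives n = 3; the reaction quotient is Q = [Al³⁺]/[Cr³⁺] = 20.0.
At 25 °C, E = E° − (0.0592/n) log Q = 0.92 − (0.0592/3)(1.301) = 0.920 − 0.026 = 0.894 V.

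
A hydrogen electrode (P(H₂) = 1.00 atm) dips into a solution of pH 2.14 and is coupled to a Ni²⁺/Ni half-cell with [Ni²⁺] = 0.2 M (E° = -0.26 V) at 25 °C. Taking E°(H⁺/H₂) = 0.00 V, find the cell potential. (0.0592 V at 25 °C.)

The hydrogen couple is the cathode, so E°_cell = 0.26 V; n = 2.
[H⁺] = 10^(−2.14) = 0.0072 M, and Q = [Ni²⁺]·P(H₂) / [H⁺]^2 = 3810.
E = E° − (0.0592/2) log Q = 0.26 − (0.0592/2)(3.581) = 0.154 V.

0.15 V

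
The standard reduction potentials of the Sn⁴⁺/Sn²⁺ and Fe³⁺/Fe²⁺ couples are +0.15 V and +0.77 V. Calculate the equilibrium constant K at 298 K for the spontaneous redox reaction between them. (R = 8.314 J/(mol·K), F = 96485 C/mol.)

9.4 × 10^20

E°_cell = +0.77 − (+0.15) = 0.62 V, with n = 2 electrons transferred.
At equilibrium E = 0, so the Nernst equation gives ln K = nFE°/RT = (2)(96485)(0.62)/((8.314)(298)) = 48.29.
K = e^48.29 = 9.4 × 10^20.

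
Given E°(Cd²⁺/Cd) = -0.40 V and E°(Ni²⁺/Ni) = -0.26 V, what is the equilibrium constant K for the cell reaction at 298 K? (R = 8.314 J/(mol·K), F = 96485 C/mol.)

5.4 × 10^4

E°_cell = -0.26 − (-0.40) = 0.14 V, with n = 2 electrons transferred.
At equilibrium E = 0, so the Nernst equation gives ln K = nFE°/RT = (2)(96485)(0.14)/((8.314)(298)) = 10.90.
K = e^10.90 = 5.4 × 10^4.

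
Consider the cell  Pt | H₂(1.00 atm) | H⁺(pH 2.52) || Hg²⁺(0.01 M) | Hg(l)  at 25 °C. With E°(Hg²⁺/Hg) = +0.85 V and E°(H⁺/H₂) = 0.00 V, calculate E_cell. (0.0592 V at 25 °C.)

The Hg²⁺/Hg couple is the cathode, so E°_cell = 0.85 V; n = 2.
[H⁺] = 10^(−2.52) = 0.0030 M, and Q = [H⁺]^2 / ([Hg²⁺]·P(H₂)) = 9.12 × 10^-4.
E = E° − (0.0592/2) log Q = 0.85 − (0.0592/2)(-3.040) = 0.940 V.

0.94 V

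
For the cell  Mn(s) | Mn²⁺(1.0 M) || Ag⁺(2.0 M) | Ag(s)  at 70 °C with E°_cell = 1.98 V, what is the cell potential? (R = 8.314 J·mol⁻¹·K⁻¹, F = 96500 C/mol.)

2.00 V

Balancing electrons gives n = 2; the reaction quotient is Q = [Mn²⁺]/[Ag⁺]^2 = 0.250.
E = E° − (RT/nF) ln Q = 1.98 − (8.314×343)/(2×96500) × (-1.386) = 1.980 + 0.020 = 2.000 V.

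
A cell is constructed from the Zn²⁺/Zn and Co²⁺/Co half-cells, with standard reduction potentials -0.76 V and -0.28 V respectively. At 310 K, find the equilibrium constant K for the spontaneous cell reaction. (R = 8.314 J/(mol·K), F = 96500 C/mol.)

4.1 × 10^15

E°_cell = -0.28 − (-0.76) = 0.48 V, with n = 2 electrons transferred.
At equilibrium E = 0, so the Nernst equation gives ln K = nFE°/RT = (2)(96500)(0.48)/((8.314)(310)) = 35.94.
K = e^35.94 = 4.1 × 10^15.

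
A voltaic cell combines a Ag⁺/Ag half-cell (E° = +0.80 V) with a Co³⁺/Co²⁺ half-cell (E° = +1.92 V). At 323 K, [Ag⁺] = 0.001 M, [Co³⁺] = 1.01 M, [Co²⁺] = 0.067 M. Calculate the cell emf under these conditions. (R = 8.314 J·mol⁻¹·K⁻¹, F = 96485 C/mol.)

1.39 V

The Co³⁺/Co²⁺ couple has the higher reduction potential and acts as the cathode, so E°_cell = +1.92 − (+0.80) = 1.12 V.
Balancing electrons gives n = 1; the reaction quotient is Q = [Ag⁺]·[Co²⁺]/[Co³⁺] = 6.63 × 10^-5.
E = E° − (RT/nF) ln Q = 1.12 − (8.314×323)/(1×96485) × (-9.621) = 1.120 + 0.268 = 1.388 V.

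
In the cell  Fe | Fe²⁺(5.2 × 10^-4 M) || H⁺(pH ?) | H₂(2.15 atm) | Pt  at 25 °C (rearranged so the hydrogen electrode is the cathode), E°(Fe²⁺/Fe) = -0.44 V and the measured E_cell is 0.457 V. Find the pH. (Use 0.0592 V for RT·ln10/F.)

E°_cell = 0.44 V and n = 2.
log Q = n(E° − E)/0.0592 = 2×(0.44 − 0.457)/0.0592 = -0.574.
With Q = [Fe²⁺]·P(H₂) / [H⁺]^2, solving for [H⁺] gives log[H⁺] = -1.189, so pH = 1.19.

pH = 1.19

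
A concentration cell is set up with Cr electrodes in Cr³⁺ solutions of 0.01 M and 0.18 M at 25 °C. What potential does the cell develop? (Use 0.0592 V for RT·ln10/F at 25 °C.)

0.025 V

Both half-cells are Cr³⁺/Cr, so E°_cell = 0. The concentrated side is the cathode; the cell reaction moves Cr³⁺ from high to low concentration with n = 3.
Q = [Cr³⁺]_dilute/[Cr³⁺]_conc = 0.01/0.18 = 0.0556.
E = 0 − (0.0592/3) log Q = −(0.0592/3)(-1.255) = 0.0248 V.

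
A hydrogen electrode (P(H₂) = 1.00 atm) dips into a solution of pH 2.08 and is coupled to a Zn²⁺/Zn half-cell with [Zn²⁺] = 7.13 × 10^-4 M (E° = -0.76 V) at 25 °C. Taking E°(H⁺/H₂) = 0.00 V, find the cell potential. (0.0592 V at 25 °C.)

The hydrogen couple is the cathode, so E°_cell = 0.76 V; n = 2.
[H⁺] = 10^(−2.08) = 0.0083 M, and Q = [Zn²⁺]·P(H₂) / [H⁺]^2 = 10.3.
E = E° − (0.0592/2) log Q = 0.76 − (0.0592/2)(1.013) = 0.730 V.

0.73 V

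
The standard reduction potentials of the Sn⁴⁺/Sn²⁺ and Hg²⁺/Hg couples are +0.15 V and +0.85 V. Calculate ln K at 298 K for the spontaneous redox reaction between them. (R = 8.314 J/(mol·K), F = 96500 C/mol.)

E°_cell = +0.85 − (+0.15) = 0.70 V, with n = 2 electrons transferred.
At equilibrium E = 0, so the Nernst equation gives ln K = nFE°/RT = (2)(96500)(0.70)/((8.314)(298)) = 54.53.

ln K = 54.5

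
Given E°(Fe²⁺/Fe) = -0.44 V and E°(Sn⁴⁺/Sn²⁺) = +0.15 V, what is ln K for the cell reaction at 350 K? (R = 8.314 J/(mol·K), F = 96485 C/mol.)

ln K = 39.1

E°_cell = +0.15 − (-0.44) = 0.59 V, with n = 2 electrons transferred.
At equilibrium E = 0, so the Nernst equation gives ln K = nFE°/RT = (2)(96485)(0.59)/((8.314)(350)) = 39.13.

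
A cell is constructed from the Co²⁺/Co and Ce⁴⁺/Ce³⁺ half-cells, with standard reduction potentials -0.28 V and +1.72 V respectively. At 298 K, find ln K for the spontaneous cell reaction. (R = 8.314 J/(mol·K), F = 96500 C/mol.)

ln K = 155.8

E°_cell = +1.72 − (-0.28) = 2.00 V, with n = 2 electrons transferred.
At equilibrium E = 0, so the Nernst equation gives ln K = nFE°/RT = (2)(96500)(2.00)/((8.314)(298)) = 155.80.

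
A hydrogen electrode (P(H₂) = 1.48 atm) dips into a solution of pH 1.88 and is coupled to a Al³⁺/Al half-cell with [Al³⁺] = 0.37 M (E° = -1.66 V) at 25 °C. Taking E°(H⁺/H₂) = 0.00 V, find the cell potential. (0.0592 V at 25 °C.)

1.55 V

The hydrogen couple is the cathode, so E°_cell = 1.66 V; n = 6.
[H⁺] = 10^(−1.88) = 0.013 M, and Q = [Al³⁺]^2·P(H₂)^3 / [H⁺]^6 = 8.46 × 10^10.
E = E° − (0.0592/6) log Q = 1.66 − (0.0592/6)(10.927) = 1.552 V.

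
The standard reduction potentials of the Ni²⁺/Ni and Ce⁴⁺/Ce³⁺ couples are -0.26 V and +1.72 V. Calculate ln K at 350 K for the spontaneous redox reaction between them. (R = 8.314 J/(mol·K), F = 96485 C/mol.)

E°_cell = +1.72 − (-0.26) = 1.98 V, with n = 2 electrons transferred.
At equilibrium E = 0, so the Nernst equation gives ln K = nFE°/RT = (2)(96485)(1.98)/((8.314)(350)) = 131.30.

ln K = 131.3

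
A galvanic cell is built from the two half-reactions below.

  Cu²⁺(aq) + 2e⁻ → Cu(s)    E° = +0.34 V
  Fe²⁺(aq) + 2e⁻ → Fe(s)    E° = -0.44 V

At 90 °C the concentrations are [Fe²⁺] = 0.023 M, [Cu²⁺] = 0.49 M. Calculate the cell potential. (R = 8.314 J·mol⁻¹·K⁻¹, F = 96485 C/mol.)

The Cu²⁺/Cu couple has the higher reduction potential and acts as the cathode, so E°_cell = +0.34 − (-0.44) = 0.78 V.
Balancing electrons gives n = 2; the reaction quotient is Q = [Fe²⁺]/[Cu²⁺] = 0.0469.
E = E° − (RT/nF) ln Q = 0.78 − (8.314×363)/(2×96485) × (-3.059) = 0.780 + 0.048 = 0.828 V.

0.828 V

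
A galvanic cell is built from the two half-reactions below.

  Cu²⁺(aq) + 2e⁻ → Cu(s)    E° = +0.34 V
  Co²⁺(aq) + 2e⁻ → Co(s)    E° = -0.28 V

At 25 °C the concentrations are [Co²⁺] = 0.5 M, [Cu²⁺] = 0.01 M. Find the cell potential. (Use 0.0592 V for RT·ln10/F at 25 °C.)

The Cu²⁺/Cu couple has the higher reduction potential and acts as the cathode, so E°_cell = +0.34 − (-0.28) = 0.62 V.
Balancing electrons gives n = 2; the reaction quotient is Q = [Co²⁺]/[Cu²⁺] = 50.0.
At 25 °C, E = E° − (0.0592/n) log Q = 0.62 − (0.0592/2)(1.699) = 0.620 − 0.050 = 0.570 V.

0.570 V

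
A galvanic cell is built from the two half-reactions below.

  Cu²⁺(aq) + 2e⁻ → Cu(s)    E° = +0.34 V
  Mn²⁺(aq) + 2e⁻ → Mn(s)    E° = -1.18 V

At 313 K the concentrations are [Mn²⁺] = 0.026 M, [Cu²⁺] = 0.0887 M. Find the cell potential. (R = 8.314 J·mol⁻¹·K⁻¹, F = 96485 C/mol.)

The Cu²⁺/Cu couple has the higher reduction potential and acts as the cathode, so E°_cell = +0.34 − (-1.18) = 1.52 V.
Balancing electrons gives n = 2; the reaction quotient is Q = [Mn²⁺]/[Cu²⁺] = 0.293.
E = E° − (RT/nF) ln Q = 1.52 − (8.314×313)/(2×96485) × (-1.227) = 1.520 + 0.017 = 1.537 V.

1.54 V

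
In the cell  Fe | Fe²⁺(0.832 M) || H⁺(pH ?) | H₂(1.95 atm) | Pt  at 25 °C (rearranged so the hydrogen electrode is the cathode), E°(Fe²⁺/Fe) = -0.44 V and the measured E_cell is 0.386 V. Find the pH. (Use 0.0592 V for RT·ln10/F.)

pH = 0.81

E°_cell = 0.44 V and n = 2.
log Q = n(E° − E)/0.0592 = 2×(0.44 − 0.386)/0.0592 = 1.824.
With Q = [Fe²⁺]·P(H₂) / [H⁺]^2, solving for [H⁺] gives log[H⁺] = -0.807, so pH = 0.81.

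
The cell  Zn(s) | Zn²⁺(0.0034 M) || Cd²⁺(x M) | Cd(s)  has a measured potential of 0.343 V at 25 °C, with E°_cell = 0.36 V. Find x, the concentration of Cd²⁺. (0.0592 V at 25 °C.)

From the Nernst equation, log Q = n(E° − E)/0.0592 = 2(0.36 − 0.343)/0.0592 = 0.574, so Q = 3.75.
With Q = [Zn²⁺]/[Cd²⁺] and the known concentrations, [Cd²⁺] in the denominator gives [Cd²⁺] = 9.1 × 10^-4 M.

9.1 × 10^-4 M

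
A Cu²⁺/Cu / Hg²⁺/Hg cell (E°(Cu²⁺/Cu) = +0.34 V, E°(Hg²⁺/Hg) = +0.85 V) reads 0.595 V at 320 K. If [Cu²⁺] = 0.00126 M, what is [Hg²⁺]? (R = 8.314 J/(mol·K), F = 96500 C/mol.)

From the Nernst equation, ln Q = nF(E° − E)/RT = 2×96500×(0.51 − 0.595)/(8.314×320) = -6.166, so Q = 0.00210.
With Q = [Cu²⁺]/[Hg²⁺] and the known concentrations, [Hg²⁺] in the denominator gives [Hg²⁺] = 0.6 M.

0.6 M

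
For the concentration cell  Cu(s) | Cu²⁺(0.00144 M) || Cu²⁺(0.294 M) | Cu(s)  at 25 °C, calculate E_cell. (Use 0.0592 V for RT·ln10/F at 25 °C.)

0.068 V

Both half-cells are Cu²⁺/Cu, so E°_cell = 0. The concentrated side is the cathode; the cell reaction moves Cu²⁺ from high to low concentration with n = 2.
Q = [Cu²⁺]_dilute/[Cu²⁺]_conc = 0.00144/0.294 = 0.00490.
E = 0 − (0.0592/2) log Q = −(0.0592/2)(-2.310) = 0.0684 V.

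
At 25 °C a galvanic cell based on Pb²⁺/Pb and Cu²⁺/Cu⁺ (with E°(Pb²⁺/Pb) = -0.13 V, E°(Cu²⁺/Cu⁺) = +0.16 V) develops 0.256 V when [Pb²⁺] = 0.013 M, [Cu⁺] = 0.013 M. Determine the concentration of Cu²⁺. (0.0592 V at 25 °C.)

3.9 × 10^-4 M

From the Nernst equation, log Q = n(E° − E)/0.0592 = 2(0.29 − 0.256)/0.0592 = 1.149, so Q = 14.1.
With Q = [Pb²⁺]·[Cu⁺]^2/[Cu²⁺]^2 and the known concentrations, [Cu²⁺]^2 in the denominator gives [Cu²⁺] = 3.9 × 10^-4 M.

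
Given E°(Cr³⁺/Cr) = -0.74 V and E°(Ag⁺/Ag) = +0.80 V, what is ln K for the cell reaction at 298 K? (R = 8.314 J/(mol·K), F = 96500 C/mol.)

E°_cell = +0.80 − (-0.74) = 1.54 V, with n = 3 electrons transferred.
At equilibrium E = 0, so the Nernst equation gives ln K = nFE°/RT = (3)(96500)(1.54)/((8.314)(298)) = 179.95.

ln K = 179.9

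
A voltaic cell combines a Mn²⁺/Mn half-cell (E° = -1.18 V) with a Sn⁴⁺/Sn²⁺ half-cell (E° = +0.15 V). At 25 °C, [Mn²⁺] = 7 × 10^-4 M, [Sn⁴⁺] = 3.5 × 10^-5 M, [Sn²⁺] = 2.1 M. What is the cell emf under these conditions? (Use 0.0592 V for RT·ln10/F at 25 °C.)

The Sn⁴⁺/Sn²⁺ couple has the higher reduction potential and acts as the cathode, so E°_cell = +0.15 − (-1.18) = 1.33 V.
Balancing electrons gives n = 2; the reaction quotient is Q = [Mn²⁺]·[Sn²⁺]/[Sn⁴⁺] = 42.0.
At 25 °C, E = E° − (0.0592/n) log Q = 1.33 − (0.0592/2)(1.623) = 1.330 − 0.048 = 1.282 V.

1.28 V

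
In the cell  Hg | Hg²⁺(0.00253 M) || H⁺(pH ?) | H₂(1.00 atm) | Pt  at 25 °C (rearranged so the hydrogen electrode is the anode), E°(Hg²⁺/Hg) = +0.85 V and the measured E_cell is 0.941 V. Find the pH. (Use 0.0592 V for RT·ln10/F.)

pH = 2.84

E°_cell = 0.85 V and n = 2.
log Q = n(E° − E)/0.0592 = 2×(0.85 − 0.941)/0.0592 = -3.074.
With Q = [H⁺]^2 / ([Hg²⁺]·P(H₂)), solving for [H⁺] gives log[H⁺] = -2.836, so pH = 2.84.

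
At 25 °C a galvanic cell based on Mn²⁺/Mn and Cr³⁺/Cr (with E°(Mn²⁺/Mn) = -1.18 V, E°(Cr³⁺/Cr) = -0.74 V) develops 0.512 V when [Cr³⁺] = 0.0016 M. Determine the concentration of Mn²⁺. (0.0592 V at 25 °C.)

From the Nernst equation, log Q = n(E° − E)/0.0592 = 6(0.44 − 0.512)/0.0592 = -7.297, so Q = 5.04 × 10^-8.
With Q = [Mn²⁺]^3/[Cr³⁺]^2 and the known concentrations, [Mn²⁺]^3 in the numerator gives [Mn²⁺] = 5.1 × 10^-5 M.

5.1 × 10^-5 M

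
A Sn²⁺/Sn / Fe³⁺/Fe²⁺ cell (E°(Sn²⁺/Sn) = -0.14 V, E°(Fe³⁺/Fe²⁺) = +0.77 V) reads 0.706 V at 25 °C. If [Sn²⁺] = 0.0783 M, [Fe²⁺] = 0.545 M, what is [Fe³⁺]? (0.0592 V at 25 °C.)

5.5 × 10^-5 M

From the Nernst equation, log Q = n(E° − E)/0.0592 = 2(0.91 − 0.706)/0.0592 = 6.892, so Q = 7.8 × 10^6.
With Q = [Sn²⁺]·[Fe²⁺]^2/[Fe³⁺]^2 and the known concentrations, [Fe³⁺]^2 in the denominator gives [Fe³⁺] = 5.5 × 10^-5 M.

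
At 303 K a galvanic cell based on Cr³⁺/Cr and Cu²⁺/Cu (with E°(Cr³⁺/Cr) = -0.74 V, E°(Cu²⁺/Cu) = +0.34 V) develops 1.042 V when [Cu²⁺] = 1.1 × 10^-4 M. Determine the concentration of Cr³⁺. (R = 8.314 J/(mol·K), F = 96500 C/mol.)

From the Nernst equation, ln Q = nF(E° − E)/RT = 6×96500×(1.08 − 1.042)/(8.314×303) = 8.734, so Q = 6210.
With Q = [Cr³⁺]^2/[Cu²⁺]^3 and the known concentrations, [Cr³⁺]^2 in the numerator gives [Cr³⁺] = 9.1 × 10^-5 M.

9.1 × 10^-5 M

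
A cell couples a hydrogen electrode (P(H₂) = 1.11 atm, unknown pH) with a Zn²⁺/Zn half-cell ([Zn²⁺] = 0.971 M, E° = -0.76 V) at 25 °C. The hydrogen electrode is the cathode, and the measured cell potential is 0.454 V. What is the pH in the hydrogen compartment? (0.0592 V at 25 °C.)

pH = 5.15

E°_cell = 0.76 V and n = 2.
log Q = n(E° − E)/0.0592 = 2×(0.76 − 0.454)/0.0592 = 10.338.
With Q = [Zn²⁺]·P(H₂) / [H⁺]^2, solving for [H⁺] gives log[H⁺] = -5.153, so pH = 5.15.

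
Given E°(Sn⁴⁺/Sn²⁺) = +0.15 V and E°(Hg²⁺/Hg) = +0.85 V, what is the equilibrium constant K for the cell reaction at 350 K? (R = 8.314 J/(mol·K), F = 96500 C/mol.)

1.5 × 10^20

E°_cell = +0.85 − (+0.15) = 0.70 V, with n = 2 electrons transferred.
At equilibrium E = 0, so the Nernst equation gives ln K = nFE°/RT = (2)(96500)(0.70)/((8.314)(350)) = 46.43.
K = e^46.43 = 1.5 × 10^20.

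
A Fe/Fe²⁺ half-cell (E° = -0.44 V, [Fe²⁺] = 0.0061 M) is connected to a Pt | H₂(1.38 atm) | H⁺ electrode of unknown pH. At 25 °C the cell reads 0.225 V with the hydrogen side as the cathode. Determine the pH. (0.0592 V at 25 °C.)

E°_cell = 0.44 V and n = 2.
log Q = n(E° − E)/0.0592 = 2×(0.44 − 0.225)/0.0592 = 7.264.
With Q = [Fe²⁺]·P(H₂) / [H⁺]^2, solving for [H⁺] gives log[H⁺] = -4.669, so pH = 4.67.

pH = 4.67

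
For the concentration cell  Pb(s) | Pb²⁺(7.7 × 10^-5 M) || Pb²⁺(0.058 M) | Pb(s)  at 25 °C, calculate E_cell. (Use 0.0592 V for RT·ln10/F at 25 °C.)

Both half-cells are Pb²⁺/Pb, so E°_cell = 0. The concentrated side is the cathode; the cell reaction moves Pb²⁺ from high to low concentration with n = 2.
Q = [Pb²⁺]_dilute/[Pb²⁺]_conc = 7.7 × 10^-5/0.058 = 0.00133.
E = 0 − (0.0592/2) log Q = −(0.0592/2)(-2.877) = 0.0852 V.

0.085 V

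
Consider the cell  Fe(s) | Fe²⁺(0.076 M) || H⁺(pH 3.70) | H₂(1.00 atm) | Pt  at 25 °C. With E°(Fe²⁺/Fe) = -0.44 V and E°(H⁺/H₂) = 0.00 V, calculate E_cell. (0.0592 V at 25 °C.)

The hydrogen couple is the cathode, so E°_cell = 0.44 V; n = 2.
[H⁺] = 10^(−3.70) = 2 × 10^-4 M, and Q = [Fe²⁺]·P(H₂) / [H⁺]^2 = 1.91 × 10^6.
E = E° − (0.0592/2) log Q = 0.44 − (0.0592/2)(6.281) = 0.254 V.

0.25 V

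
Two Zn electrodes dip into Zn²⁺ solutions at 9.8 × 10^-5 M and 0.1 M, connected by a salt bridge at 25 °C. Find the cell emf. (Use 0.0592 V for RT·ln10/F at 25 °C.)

0.089 V

Both half-cells are Zn²⁺/Zn, so E°_cell = 0. The concentrated side is the cathode; the cell reaction moves Zn²⁺ from high to low concentration with n = 2.
Q = [Zn²⁺]_dilute/[Zn²⁺]_conc = 9.8 × 10^-5/0.1 = 9.8 × 10^-4.
E = 0 − (0.0592/2) log Q = −(0.0592/2)(-3.009) = 0.0891 V.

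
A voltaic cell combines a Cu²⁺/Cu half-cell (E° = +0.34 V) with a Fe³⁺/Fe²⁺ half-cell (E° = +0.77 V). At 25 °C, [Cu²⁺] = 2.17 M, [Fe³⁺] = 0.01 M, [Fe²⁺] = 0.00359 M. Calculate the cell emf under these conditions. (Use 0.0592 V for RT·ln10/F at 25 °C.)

The Fe³⁺/Fe²⁺ couple has the higher reduction potential and acts as the cathode, so E°_cell = +0.77 − (+0.34) = 0.43 V.
Balancing electrons gives n = 2; the reaction quotient is Q = [Cu²⁺]·[Fe²⁺]^2/[Fe³⁺]^2 = 0.280.
At 25 °C, E = E° − (0.0592/n) log Q = 0.43 − (0.0592/2)(-0.553) = 0.430 + 0.016 = 0.446 V.

0.446 V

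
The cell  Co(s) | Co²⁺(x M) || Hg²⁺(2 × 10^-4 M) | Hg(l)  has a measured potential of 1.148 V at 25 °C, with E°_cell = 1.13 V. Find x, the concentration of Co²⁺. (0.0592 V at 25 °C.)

From the Nernst equation, log Q = n(E° − E)/0.0592 = 2(1.13 − 1.148)/0.0592 = -0.608, so Q = 0.247.
With Q = [Co²⁺]/[Hg²⁺] and the known concentrations, [Co²⁺] in the numerator gives [Co²⁺] = 4.9 × 10^-5 M.

4.9 × 10^-5 M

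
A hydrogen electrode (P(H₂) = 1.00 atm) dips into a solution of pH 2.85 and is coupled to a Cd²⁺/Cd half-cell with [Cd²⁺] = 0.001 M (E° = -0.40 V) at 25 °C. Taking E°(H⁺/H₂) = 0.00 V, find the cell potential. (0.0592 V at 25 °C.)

0.32 V

The hydrogen couple is the cathode, so E°_cell = 0.40 V; n = 2.
[H⁺] = 10^(−2.85) = 0.0014 M, and Q = [Cd²⁺]·P(H₂) / [H⁺]^2 = 501.
E = E° − (0.0592/2) log Q = 0.40 − (0.0592/2)(2.700) = 0.320 V.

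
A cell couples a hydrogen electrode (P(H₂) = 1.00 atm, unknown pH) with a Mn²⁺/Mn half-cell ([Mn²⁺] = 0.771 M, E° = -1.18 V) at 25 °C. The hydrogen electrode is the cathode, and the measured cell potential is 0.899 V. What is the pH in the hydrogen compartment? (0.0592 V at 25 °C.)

pH = 4.80

E°_cell = 1.18 V and n = 2.
log Q = n(E° − E)/0.0592 = 2×(1.18 − 0.899)/0.0592 = 9.493.
With Q = [Mn²⁺]·P(H₂) / [H⁺]^2, solving for [H⁺] gives log[H⁺] = -4.803, so pH = 4.80.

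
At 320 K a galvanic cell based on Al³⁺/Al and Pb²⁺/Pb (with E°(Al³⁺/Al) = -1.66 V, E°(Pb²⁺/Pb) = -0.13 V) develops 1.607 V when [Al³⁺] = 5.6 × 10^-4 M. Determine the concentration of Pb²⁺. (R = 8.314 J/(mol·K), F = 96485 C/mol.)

1.8 M

From the Nernst equation, ln Q = nF(E° − E)/RT = 6×96485×(1.53 − 1.607)/(8.314×320) = -16.755, so Q = 5.29 × 10^-8.
With Q = [Al³⁺]^2/[Pb²⁺]^3 and the known concentrations, [Pb²⁺]^3 in the denominator gives [Pb²⁺] = 1.8 M.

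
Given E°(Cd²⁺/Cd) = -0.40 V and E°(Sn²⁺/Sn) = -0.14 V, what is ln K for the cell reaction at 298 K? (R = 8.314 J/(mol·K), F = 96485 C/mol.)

ln K = 20.3

E°_cell = -0.14 − (-0.40) = 0.26 V, with n = 2 electrons transferred.
At equilibrium E = 0, so the Nernst equation gives ln K = nFE°/RT = (2)(96485)(0.26)/((8.314)(298)) = 20.25.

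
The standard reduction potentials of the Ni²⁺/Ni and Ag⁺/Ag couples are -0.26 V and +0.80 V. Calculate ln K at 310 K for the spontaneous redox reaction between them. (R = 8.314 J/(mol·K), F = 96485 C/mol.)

E°_cell = +0.80 − (-0.26) = 1.06 V, with n = 2 electrons transferred.
At equilibrium E = 0, so the Nernst equation gives ln K = nFE°/RT = (2)(96485)(1.06)/((8.314)(310)) = 79.36.

ln K = 79.4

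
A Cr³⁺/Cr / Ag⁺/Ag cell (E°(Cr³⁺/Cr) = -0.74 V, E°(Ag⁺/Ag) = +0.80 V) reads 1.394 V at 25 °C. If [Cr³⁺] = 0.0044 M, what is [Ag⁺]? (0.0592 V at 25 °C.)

From the Nernst equation, log Q = n(E° − E)/0.0592 = 3(1.54 − 1.394)/0.0592 = 7.399, so Q = 2.5 × 10^7.
With Q = [Cr³⁺]/[Ag⁺]^3 and the known concentrations, [Ag⁺]^3 in the denominator gives [Ag⁺] = 5.6 × 10^-4 M.

5.6 × 10^-4 M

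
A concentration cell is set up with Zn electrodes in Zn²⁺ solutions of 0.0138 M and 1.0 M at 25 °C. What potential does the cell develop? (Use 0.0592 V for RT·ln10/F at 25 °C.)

Both half-cells are Zn²⁺/Zn, so E°_cell = 0. The concentrated side is the cathode; the cell reaction moves Zn²⁺ from high to low concentration with n = 2.
Q = [Zn²⁺]_dilute/[Zn²⁺]_conc = 0.0138/1.0 = 0.0138.
E = 0 − (0.0592/2) log Q = −(0.0592/2)(-1.860) = 0.0551 V.

0.055 V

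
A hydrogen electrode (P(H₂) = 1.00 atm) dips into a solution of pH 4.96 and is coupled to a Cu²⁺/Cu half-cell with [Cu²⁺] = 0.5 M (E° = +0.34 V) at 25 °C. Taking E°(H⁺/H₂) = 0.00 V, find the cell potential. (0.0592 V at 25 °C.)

The Cu²⁺/Cu couple is the cathode, so E°_cell = 0.34 V; n = 2.
[H⁺] = 10^(−4.96) = 1.1 × 10^-5 M, and Q = [H⁺]^2 / ([Cu²⁺]·P(H₂)) = 2.4 × 10^-10.
E = E° − (0.0592/2) log Q = 0.34 − (0.0592/2)(-9.619) = 0.625 V.

0.62 V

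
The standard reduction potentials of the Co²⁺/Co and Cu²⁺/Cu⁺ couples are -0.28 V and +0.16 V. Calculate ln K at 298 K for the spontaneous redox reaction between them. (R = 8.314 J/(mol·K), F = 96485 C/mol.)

ln K = 34.3

E°_cell = +0.16 − (-0.28) = 0.44 V, with n = 2 electrons transferred.
At equilibrium E = 0, so the Nernst equation gives ln K = nFE°/RT = (2)(96485)(0.44)/((8.314)(298)) = 34.27.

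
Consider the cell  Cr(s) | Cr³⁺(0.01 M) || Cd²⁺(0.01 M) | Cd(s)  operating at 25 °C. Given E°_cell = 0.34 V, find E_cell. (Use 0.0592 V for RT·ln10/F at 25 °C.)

Balancing electrons gives n = 6; the reaction quotient is Q = [Cr³⁺]^2/[Cd²⁺]^3 = 100.
At 25 °C, E = E° − (0.0592/n) log Q = 0.34 − (0.0592/6)(2.000) = 0.340 − 0.020 = 0.320 V.

0.320 V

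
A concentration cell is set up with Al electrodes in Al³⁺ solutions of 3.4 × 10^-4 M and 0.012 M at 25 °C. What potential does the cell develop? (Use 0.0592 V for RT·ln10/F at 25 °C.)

Both half-cells are Al³⁺/Al, so E°_cell = 0. The concentrated side is the cathode; the cell reaction moves Al³⁺ from high to low concentration with n = 3.
Q = [Al³⁺]_dilute/[Al³⁺]_conc = 3.4 × 10^-4/0.012 = 0.0283.
E = 0 − (0.0592/3) log Q = −(0.0592/3)(-1.548) = 0.0305 V.

0.031 V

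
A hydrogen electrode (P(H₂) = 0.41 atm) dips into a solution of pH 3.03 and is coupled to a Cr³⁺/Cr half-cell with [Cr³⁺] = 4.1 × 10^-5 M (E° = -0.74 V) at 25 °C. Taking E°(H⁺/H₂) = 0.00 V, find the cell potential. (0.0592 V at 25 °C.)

The hydrogen couple is the cathode, so E°_cell = 0.74 V; n = 6.
[H⁺] = 10^(−3.03) = 9.3 × 10^-4 M, and Q = [Cr³⁺]^2·P(H₂)^3 / [H⁺]^6 = 1.75 × 10^8.
E = E° − (0.0592/6) log Q = 0.74 − (0.0592/6)(8.244) = 0.659 V.

0.66 V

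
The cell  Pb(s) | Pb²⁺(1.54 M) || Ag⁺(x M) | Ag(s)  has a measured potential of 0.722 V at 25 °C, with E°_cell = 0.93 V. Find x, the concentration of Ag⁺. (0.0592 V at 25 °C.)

3.8 × 10^-4 M

From the Nernst equation, log Q = n(E° − E)/0.0592 = 2(0.93 − 0.722)/0.0592 = 7.027, so Q = 1.06 × 10^7.
With Q = [Pb²⁺]/[Ag⁺]^2 and the known concentrations, [Ag⁺]^2 in the denominator gives [Ag⁺] = 3.8 × 10^-4 M.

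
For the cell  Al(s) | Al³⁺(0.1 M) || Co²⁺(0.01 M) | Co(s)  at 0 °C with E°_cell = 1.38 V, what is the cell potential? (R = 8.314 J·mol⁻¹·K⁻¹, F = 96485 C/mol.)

1.34 V

Balancing electrons gives n = 6; the reaction quotient is Q = [Al³⁺]^2/[Co²⁺]^3 = 1 × 10^4.
E = E° − (RT/nF) ln Q = 1.38 − (8.314×273)/(6×96485) × (9.210) = 1.380 − 0.036 = 1.344 V.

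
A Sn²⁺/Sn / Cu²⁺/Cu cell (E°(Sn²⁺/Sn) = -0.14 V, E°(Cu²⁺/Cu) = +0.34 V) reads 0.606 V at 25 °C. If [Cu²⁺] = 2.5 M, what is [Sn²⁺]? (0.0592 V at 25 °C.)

From the Nernst equation, log Q = n(E° − E)/0.0592 = 2(0.48 − 0.606)/0.0592 = -4.257, so Q = 5.54 × 10^-5.
With Q = [Sn²⁺]/[Cu²⁺] and the known concentrations, [Sn²⁺] in the numerator gives [Sn²⁺] = 1.4 × 10^-4 M.

1.4 × 10^-4 M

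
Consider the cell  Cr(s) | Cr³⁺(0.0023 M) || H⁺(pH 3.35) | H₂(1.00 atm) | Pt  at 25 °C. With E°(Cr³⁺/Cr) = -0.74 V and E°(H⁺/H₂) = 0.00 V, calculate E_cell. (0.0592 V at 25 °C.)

0.59 V

The hydrogen couple is the cathode, so E°_cell = 0.74 V; n = 6.
[H⁺] = 10^(−3.35) = 4.5 × 10^-4 M, and Q = [Cr³⁺]^2·P(H₂)^3 / [H⁺]^6 = 6.66 × 10^14.
E = E° − (0.0592/6) log Q = 0.74 − (0.0592/6)(14.823) = 0.594 V.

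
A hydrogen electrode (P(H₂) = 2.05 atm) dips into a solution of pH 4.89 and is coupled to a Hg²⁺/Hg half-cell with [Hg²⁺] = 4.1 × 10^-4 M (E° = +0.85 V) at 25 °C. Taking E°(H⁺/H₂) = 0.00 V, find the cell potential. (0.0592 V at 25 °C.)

1.05 V

The Hg²⁺/Hg couple is the cathode, so E°_cell = 0.85 V; n = 2.
[H⁺] = 10^(−4.89) = 1.3 × 10^-5 M, and Q = [H⁺]^2 / ([Hg²⁺]·P(H₂)) = 1.97 × 10^-7.
E = E° − (0.0592/2) log Q = 0.85 − (0.0592/2)(-6.705) = 1.048 V.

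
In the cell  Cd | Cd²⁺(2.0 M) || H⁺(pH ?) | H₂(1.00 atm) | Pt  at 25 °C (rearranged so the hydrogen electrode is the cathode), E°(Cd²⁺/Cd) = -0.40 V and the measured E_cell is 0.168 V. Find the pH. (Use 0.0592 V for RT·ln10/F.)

E°_cell = 0.40 V and n = 2.
log Q = n(E° − E)/0.0592 = 2×(0.40 − 0.168)/0.0592 = 7.838.
With Q = [Cd²⁺]·P(H₂) / [H⁺]^2, solving for [H⁺] gives log[H⁺] = -3.768, so pH = 3.77.

pH = 3.77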